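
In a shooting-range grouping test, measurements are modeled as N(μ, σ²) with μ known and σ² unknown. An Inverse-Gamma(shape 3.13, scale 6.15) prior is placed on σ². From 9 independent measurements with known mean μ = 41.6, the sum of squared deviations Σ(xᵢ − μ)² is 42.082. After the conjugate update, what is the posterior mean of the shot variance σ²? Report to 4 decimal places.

4.1012

With known mean μ and an Inverse-Gamma(α, β) prior on σ², the Normal likelihood is conjugate: posterior is Inv-Gamma(α + n/2, β + Σ(xᵢ−μ)²/2).
Posterior: Inv-Gamma(3.13 + 9/2, 6.15 + 42.082/2) = Inv-Gamma(7.63, 27.1910).
E[σ²|data] = β/(α−1) = 27.1910/6.63 = 4.1012.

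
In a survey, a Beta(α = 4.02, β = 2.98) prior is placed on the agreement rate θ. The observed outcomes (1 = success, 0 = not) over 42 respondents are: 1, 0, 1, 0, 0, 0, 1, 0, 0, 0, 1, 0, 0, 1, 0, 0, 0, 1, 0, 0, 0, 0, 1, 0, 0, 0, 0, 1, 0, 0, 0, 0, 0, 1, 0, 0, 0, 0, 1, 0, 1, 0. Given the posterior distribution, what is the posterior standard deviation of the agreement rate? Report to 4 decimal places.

The Beta prior is conjugate to a Binomial/Bernoulli likelihood; the update adds successes to α and failures to β.
Posterior: Beta(α+k, β+n−k) = Beta(4.02+11, 2.98+31) = Beta(15.02, 33.98).
Var = αβ/((α+β)²(α+β+1)) = 15.02·33.98/(49.00²·50.00) = 0.00425139; SD = √0.00425139 = 0.0652.

0.0652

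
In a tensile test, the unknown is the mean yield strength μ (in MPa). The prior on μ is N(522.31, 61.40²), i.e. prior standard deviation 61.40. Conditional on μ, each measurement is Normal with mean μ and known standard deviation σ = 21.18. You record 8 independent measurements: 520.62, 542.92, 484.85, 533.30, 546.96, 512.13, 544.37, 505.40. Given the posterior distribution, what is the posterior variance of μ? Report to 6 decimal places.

55.252233

For Normal data with known variance σ², a Normal(μ₀, σ₀²) prior on μ is conjugate. Posterior precision = 1/σ₀² + n/σ²; posterior mean is the precision-weighted average of μ₀ and x̄.
σ₀² = 61.40² = 3769.96, σ² = 21.18² = 448.5924; σ² + n·σ₀² = 448.5924 + 8·3769.96 = 30608.2724.
Posterior precision = 1/σ₀² + n/σ² = 1/3769.96 + 8/448.5924 = (σ² + n·σ₀²)/(σ₀²σ²) = 30608.2724/(3769.96·448.5924); posterior variance σₙ² = σ₀²σ²/(σ² + n·σ₀²) = 3769.96·448.5924/30608.2724 = 55.252233.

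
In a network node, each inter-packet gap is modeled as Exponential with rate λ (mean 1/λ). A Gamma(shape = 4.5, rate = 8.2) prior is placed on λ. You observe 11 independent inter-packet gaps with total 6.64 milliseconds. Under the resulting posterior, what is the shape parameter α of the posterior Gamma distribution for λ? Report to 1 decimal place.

15.5

With a Gamma(shape α, rate β) prior on the exponential rate λ, the posterior after n observations with total T = Σxᵢ is Gamma(α+n, β+T).
Posterior: Gamma(4.5+11, 8.2+6.64) = Gamma(15.5, 14.84).
Posterior α = 15.5.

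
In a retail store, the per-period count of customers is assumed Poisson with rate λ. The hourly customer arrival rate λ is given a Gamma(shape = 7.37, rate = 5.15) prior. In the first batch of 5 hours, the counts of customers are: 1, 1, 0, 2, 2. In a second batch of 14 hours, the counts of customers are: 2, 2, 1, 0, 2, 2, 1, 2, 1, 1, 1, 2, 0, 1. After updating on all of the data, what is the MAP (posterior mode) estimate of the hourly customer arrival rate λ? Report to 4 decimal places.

With a Gamma(shape α, rate β) prior, the Poisson likelihood is conjugate: the posterior is Gamma(α + ΣXᵢ, β + n).
Batch 1: sum of counts S = 6 over n = 5 hours.
After batch 1: Gamma(α+S, β+n) = Gamma(7.37+6, 5.15+5) = Gamma(13.37, 10.15).
Batch 2: sum of counts S = 18 over n = 14 hours.
After batch 2: Gamma(α+S, β+n) = Gamma(13.37+18, 10.15+14) = Gamma(31.37, 24.15).
Mode of Gamma(α,β) for α≥1 is (α−1)/β = 30.37/24.15 = 1.2576.

1.2576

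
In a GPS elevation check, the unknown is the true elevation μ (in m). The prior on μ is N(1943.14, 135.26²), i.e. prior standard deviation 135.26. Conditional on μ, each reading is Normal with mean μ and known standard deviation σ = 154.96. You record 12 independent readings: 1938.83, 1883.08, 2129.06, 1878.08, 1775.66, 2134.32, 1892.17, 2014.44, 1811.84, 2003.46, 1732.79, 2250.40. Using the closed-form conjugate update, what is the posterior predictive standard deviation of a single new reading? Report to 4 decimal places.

160.6747

For Normal data with known variance σ², a Normal(μ₀, σ₀²) prior on μ is conjugate. Posterior precision = 1/σ₀² + n/σ²; posterior mean is the precision-weighted average of μ₀ and x̄.
σ₀² = 135.26² = 18295.2676, σ² = 154.96² = 24012.6016; σ² + n·σ₀² = 24012.6016 + 12·18295.2676 = 243555.8128.
Posterior precision = 1/σ₀² + n/σ² = 1/18295.2676 + 12/24012.6016 = (σ² + n·σ₀²)/(σ₀²σ²) = 243555.8128/(18295.2676·24012.6016); posterior variance σₙ² = σ₀²σ²/(σ² + n·σ₀²) = 18295.2676·24012.6016/243555.8128 = 1803.763035.
Predictive variance for one new observation = σₙ² + σ² = 18295.2676·24012.6016/243555.8128 + 24012.6016 = σ²·(σ₀² + 243555.8128)/243555.8128 = 24012.6016·261851.0804/243555.8128 = 25816.364635; SD = √(24012.6016·261851.0804/243555.8128) = 160.6747.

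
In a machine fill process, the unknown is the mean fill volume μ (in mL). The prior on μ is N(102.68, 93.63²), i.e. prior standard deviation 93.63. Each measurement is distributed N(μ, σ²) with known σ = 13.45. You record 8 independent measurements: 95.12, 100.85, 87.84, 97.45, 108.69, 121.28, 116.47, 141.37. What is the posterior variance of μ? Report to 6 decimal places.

For Normal data with known variance σ², a Normal(μ₀, σ₀²) prior on μ is conjugate. Posterior precision = 1/σ₀² + n/σ²; posterior mean is the precision-weighted average of μ₀ and x̄.
σ₀² = 93.63² = 8766.5769, σ² = 13.45² = 180.9025; σ² + n·σ₀² = 180.9025 + 8·8766.5769 = 70313.5177.
Posterior precision = 1/σ₀² + n/σ² = 1/8766.5769 + 8/180.9025 = (σ² + n·σ₀²)/(σ₀²σ²) = 70313.5177/(8766.5769·180.9025); posterior variance σₙ² = σ₀²σ²/(σ² + n·σ₀²) = 8766.5769·180.9025/70313.5177 = 22.554634.

22.554634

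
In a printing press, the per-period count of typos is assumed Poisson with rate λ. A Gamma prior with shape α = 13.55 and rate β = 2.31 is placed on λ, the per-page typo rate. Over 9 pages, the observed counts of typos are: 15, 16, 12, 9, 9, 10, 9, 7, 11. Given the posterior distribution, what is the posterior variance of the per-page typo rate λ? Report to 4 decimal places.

0.8721

With a Gamma(shape α, rate β) prior, the Poisson likelihood is conjugate: the posterior is Gamma(α + ΣXᵢ, β + n).
Sum of counts S = 98 over n = 9 pages.
Posterior: Gamma(α+S, β+n) = Gamma(13.55+98, 2.31+9) = Gamma(111.55, 11.31).
Var = α/β² = 111.55/11.31² = 0.8721.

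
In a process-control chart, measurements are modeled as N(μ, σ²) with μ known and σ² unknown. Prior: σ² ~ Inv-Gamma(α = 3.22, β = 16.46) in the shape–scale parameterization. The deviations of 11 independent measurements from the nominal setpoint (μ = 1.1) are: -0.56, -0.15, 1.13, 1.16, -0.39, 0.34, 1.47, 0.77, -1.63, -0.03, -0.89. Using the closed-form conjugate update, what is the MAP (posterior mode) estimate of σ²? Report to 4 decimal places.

2.1785

With known mean μ and an Inverse-Gamma(α, β) prior on σ², the Normal likelihood is conjugate: posterior is Inv-Gamma(α + n/2, β + Σ(xᵢ−μ)²/2).
Σ(xᵢ−μ)² = (-0.56)² + (-0.15)² + (1.13)² + (1.16)² + (-0.39)² + (0.34)² + (1.47)² + (0.77)² + (-1.63)² + (-0.03)² + (-0.89)² = 9.4300.
Posterior: Inv-Gamma(3.22 + 11/2, 16.46 + 9.4300/2) = Inv-Gamma(8.72, 21.17500).
Mode = β/(α+1) = 21.17500/9.72 = 2.1785.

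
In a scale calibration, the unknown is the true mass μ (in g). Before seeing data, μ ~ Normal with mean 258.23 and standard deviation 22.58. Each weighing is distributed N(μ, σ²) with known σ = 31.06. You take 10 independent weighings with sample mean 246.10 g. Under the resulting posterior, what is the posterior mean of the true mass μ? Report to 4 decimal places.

For Normal data with known variance σ², a Normal(μ₀, σ₀²) prior on μ is conjugate. Posterior precision = 1/σ₀² + n/σ²; posterior mean is the precision-weighted average of μ₀ and x̄.
n·x̄ = 10·246.10 = 2461.
σ₀² = 22.58² = 509.8564, σ² = 31.06² = 964.7236; σ² + n·σ₀² = 964.7236 + 10·509.8564 = 6063.2876.
Posterior mean = (μ₀/σ₀² + n·x̄/σ²)/(1/σ₀² + n/σ²) = (σ²·μ₀ + σ₀²·n·x̄)/(σ² + n·σ₀²) = (964.7236·258.23 + 509.8564·2461)/6063.2876 = 1503877.175628/6063.2876 = 248.0300.

248.0300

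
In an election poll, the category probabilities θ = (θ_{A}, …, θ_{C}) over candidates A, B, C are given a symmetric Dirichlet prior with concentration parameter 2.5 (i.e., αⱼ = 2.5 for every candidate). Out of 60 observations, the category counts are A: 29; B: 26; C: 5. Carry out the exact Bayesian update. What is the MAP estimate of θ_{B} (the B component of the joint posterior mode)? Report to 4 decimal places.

The Dirichlet prior is conjugate to the Multinomial likelihood: each posterior αⱼ = prior αⱼ + observed count nⱼ.
Posterior concentration: (31.5, 28.5, 7.5), total = 67.5.
Joint mode component: (α_{B}−1)/(Σα−K) = 27.5/64.5 = 0.4264.

0.4264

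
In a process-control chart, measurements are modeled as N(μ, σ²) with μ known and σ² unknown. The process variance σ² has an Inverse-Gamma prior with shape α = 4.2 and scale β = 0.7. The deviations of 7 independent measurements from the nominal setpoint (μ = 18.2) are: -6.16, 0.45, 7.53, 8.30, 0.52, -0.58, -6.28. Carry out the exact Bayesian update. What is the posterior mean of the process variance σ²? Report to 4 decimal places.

15.3123

With known mean μ and an Inverse-Gamma(α, β) prior on σ², the Normal likelihood is conjugate: posterior is Inv-Gamma(α + n/2, β + Σ(xᵢ−μ)²/2).
Σ(xᵢ−μ)² = (-6.16)² + (0.45)² + (7.53)² + (8.30)² + (0.52)² + (-0.58)² + (-6.28)² = 203.7842.
Posterior: Inv-Gamma(4.2 + 7/2, 0.7 + 203.7842/2) = Inv-Gamma(7.70, 102.59210).
E[σ²|data] = β/(α−1) = 102.59210/6.70 = 15.3123.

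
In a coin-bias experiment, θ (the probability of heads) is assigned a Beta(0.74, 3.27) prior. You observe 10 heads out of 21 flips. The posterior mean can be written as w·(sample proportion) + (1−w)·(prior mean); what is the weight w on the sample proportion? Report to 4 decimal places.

The Beta prior is conjugate to a Binomial/Bernoulli likelihood; the update adds successes to α and failures to β.
Posterior mean = (α₀+k)/(α₀+β₀+n) = [n/(α₀+β₀+n)]·(k/n) + [(α₀+β₀)/(α₀+β₀+n)]·α₀/(α₀+β₀), so only n and the prior enter the weight.
The weight on the data is w = n/(α₀+β₀+n) = 21/(0.74+3.27+21) = 21/25.01 = 0.8397.

0.8397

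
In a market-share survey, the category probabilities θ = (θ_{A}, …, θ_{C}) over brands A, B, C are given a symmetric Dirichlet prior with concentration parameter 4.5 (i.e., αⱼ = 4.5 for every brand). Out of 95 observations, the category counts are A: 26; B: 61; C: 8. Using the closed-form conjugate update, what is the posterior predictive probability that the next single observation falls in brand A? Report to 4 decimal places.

0.2811

The Dirichlet prior is conjugate to the Multinomial likelihood: each posterior αⱼ = prior αⱼ + observed count nⱼ.
Posterior concentration: (30.5, 65.5, 12.5), total = 108.5.
P(next = A | data) = α_{A}/Σα = 0.2811.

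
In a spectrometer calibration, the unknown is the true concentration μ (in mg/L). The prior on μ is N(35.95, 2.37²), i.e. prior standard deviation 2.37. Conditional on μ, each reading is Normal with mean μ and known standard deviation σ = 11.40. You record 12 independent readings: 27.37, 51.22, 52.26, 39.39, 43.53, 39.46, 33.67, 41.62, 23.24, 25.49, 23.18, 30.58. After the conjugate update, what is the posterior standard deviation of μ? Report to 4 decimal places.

1.9232

For Normal data with known variance σ², a Normal(μ₀, σ₀²) prior on μ is conjugate. Posterior precision = 1/σ₀² + n/σ²; posterior mean is the precision-weighted average of μ₀ and x̄.
σ₀² = 2.37² = 5.6169, σ² = 11.40² = 129.96; σ² + n·σ₀² = 129.96 + 12·5.6169 = 197.3628.
Posterior precision = 1/σ₀² + n/σ² = 1/5.6169 + 12/129.96 = (σ² + n·σ₀²)/(σ₀²σ²) = 197.3628/(5.6169·129.96); posterior variance σₙ² = σ₀²σ²/(σ² + n·σ₀²) = 5.6169·129.96/197.3628 = 3.698632.
Posterior SD = √σₙ² = √(5.6169·129.96/197.3628) = 1.9232.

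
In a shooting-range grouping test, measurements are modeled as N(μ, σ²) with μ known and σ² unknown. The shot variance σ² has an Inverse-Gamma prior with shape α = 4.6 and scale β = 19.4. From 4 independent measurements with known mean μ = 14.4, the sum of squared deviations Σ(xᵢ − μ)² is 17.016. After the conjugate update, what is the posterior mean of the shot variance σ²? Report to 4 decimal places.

With known mean μ and an Inverse-Gamma(α, β) prior on σ², the Normal likelihood is conjugate: posterior is Inv-Gamma(α + n/2, β + Σ(xᵢ−μ)²/2).
Posterior: Inv-Gamma(4.6 + 4/2, 19.4 + 17.016/2) = Inv-Gamma(6.60, 27.9080).
E[σ²|data] = β/(α−1) = 27.9080/5.60 = 4.9836.

4.9836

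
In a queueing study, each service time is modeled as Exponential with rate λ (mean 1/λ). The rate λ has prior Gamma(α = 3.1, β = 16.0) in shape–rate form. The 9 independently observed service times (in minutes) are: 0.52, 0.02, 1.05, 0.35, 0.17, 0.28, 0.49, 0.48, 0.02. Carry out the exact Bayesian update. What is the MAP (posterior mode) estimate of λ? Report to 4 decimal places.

With a Gamma(shape α, rate β) prior on the exponential rate λ, the posterior after n observations with total T = Σxᵢ is Gamma(α+n, β+T).
Sum of observations T = 3.38 minutes; n = 9.
Posterior: Gamma(3.1+9, 16.0+3.38) = Gamma(12.1, 19.38).
Mode = (α−1)/β = 0.5728.

0.5728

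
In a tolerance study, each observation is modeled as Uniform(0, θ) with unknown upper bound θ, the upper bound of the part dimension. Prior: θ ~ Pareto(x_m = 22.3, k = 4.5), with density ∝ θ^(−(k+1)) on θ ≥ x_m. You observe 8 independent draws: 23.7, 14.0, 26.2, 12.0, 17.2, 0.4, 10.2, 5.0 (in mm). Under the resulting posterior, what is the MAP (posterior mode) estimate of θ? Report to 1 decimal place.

A Pareto(scale x_m, shape k) prior on the upper bound θ of Uniform(0, θ) is conjugate: posterior is Pareto(max(x_m, max xᵢ), k + n).
Sample maximum = 26.2; prior scale x_m = 22.3 → posterior scale = max = 26.2.
Posterior shape = 4.5 + 8 = 12.5.
The Pareto density is decreasing on [x_m, ∞), so the mode is x_m = 26.2.

26.2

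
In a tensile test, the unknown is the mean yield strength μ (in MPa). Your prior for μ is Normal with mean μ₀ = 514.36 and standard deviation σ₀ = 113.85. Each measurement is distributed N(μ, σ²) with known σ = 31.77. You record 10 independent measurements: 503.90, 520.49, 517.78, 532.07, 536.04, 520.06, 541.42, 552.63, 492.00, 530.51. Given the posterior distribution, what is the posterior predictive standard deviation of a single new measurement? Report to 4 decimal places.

For Normal data with known variance σ², a Normal(μ₀, σ₀²) prior on μ is conjugate. Posterior precision = 1/σ₀² + n/σ²; posterior mean is the precision-weighted average of μ₀ and x̄.
σ₀² = 113.85² = 12961.8225, σ² = 31.77² = 1009.3329; σ² + n·σ₀² = 1009.3329 + 10·12961.8225 = 130627.5579.
Posterior precision = 1/σ₀² + n/σ² = 1/12961.8225 + 10/1009.3329 = (σ² + n·σ₀²)/(σ₀²σ²) = 130627.5579/(12961.8225·1009.3329); posterior variance σₙ² = σ₀²σ²/(σ² + n·σ₀²) = 12961.8225·1009.3329/130627.5579 = 100.153399.
Predictive variance for one new observation = σₙ² + σ² = 12961.8225·1009.3329/130627.5579 + 1009.3329 = σ²·(σ₀² + 130627.5579)/130627.5579 = 1009.3329·143589.3804/130627.5579 = 1109.486299; SD = √(1009.3329·143589.3804/130627.5579) = 33.3090.

33.3090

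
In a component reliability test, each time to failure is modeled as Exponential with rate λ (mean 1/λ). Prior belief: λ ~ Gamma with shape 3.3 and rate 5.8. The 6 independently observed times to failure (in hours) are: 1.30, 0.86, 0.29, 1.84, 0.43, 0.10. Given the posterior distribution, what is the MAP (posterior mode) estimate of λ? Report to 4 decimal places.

With a Gamma(shape α, rate β) prior on the exponential rate λ, the posterior after n observations with total T = Σxᵢ is Gamma(α+n, β+T).
Sum of observations T = 4.82 hours; n = 6.
Posterior: Gamma(3.3+6, 5.8+4.82) = Gamma(9.3, 10.62).
Mode = (α−1)/β = 0.7815.

0.7815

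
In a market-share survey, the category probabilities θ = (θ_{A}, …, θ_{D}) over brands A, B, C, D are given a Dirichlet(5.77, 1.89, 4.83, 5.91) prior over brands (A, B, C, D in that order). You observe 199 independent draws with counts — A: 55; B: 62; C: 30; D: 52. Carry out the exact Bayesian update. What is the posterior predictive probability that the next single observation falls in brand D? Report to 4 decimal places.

The Dirichlet prior is conjugate to the Multinomial likelihood: each posterior αⱼ = prior αⱼ + observed count nⱼ.
Posterior concentration: (60.77, 63.89, 34.83, 57.91), total = 217.40.
P(next = D | data) = α_{D}/Σα = 0.2664.

0.2664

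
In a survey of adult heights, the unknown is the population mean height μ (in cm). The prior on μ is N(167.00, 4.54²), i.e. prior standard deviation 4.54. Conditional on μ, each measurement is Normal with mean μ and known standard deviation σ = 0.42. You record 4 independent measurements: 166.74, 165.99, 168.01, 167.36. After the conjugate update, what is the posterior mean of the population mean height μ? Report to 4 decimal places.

For Normal data with known variance σ², a Normal(μ₀, σ₀²) prior on μ is conjugate. Posterior precision = 1/σ₀² + n/σ²; posterior mean is the precision-weighted average of μ₀ and x̄.
Σxᵢ = 166.74 + 165.99 + 168.01 + 167.36 = 668.1, so n·x̄ = 668.1.
σ₀² = 4.54² = 20.6116, σ² = 0.42² = 0.1764; σ² + n·σ₀² = 0.1764 + 4·20.6116 = 82.6228.
Posterior mean = (μ₀/σ₀² + n·x̄/σ²)/(1/σ₀² + n/σ²) = (σ²·μ₀ + σ₀²·n·x̄)/(σ² + n·σ₀²) = (0.1764·167.00 + 20.6116·668.1)/82.6228 = 13800.06876/82.6228 = 167.0249.

167.0249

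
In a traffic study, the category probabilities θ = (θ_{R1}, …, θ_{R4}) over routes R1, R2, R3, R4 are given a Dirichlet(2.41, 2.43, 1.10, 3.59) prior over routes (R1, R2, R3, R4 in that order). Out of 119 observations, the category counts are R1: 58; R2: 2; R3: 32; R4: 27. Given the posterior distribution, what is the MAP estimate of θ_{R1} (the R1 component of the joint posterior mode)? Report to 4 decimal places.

0.4771

The Dirichlet prior is conjugate to the Multinomial likelihood: each posterior αⱼ = prior αⱼ + observed count nⱼ.
Posterior concentration: (60.41, 4.43, 33.10, 30.59), total = 128.53.
Joint mode component: (α_{R1}−1)/(Σα−K) = 59.41/124.53 = 0.4771.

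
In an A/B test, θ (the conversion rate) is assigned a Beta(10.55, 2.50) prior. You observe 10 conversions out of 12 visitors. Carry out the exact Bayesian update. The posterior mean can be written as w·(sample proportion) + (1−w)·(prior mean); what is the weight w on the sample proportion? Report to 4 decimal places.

The Beta prior is conjugate to a Binomial/Bernoulli likelihood; the update adds successes to α and failures to β.
Posterior mean = (α₀+k)/(α₀+β₀+n) = [n/(α₀+β₀+n)]·(k/n) + [(α₀+β₀)/(α₀+β₀+n)]·α₀/(α₀+β₀), so only n and the prior enter the weight.
The weight on the data is w = n/(α₀+β₀+n) = 12/(10.55+2.50+12) = 12/25.05 = 0.4790.

0.4790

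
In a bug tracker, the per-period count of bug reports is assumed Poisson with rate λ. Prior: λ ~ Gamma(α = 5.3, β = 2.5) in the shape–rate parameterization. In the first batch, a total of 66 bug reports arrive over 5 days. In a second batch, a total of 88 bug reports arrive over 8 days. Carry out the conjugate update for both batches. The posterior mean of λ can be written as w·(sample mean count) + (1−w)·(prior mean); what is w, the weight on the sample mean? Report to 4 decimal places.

0.8387

With a Gamma(shape α, rate β) prior, the Poisson likelihood is conjugate: the posterior is Gamma(α + ΣXᵢ, β + n).
Total number of days: n = 5 + 8 = 13.
Posterior mean = (α₀+S)/(β₀+n) = [n/(β₀+n)]·(S/n) + [β₀/(β₀+n)]·(α₀/β₀), so only n and β₀ enter the weight.
Weight on data w = n/(β₀+n) = 13/(2.5+13) = 13/15.5 = 0.8387.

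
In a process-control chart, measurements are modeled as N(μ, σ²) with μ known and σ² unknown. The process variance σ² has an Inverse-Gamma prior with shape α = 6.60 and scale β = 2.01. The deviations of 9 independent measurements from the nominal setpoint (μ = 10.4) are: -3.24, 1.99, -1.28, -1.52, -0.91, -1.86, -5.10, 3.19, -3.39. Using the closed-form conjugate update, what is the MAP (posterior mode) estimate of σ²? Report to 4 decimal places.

With known mean μ and an Inverse-Gamma(α, β) prior on σ², the Normal likelihood is conjugate: posterior is Inv-Gamma(α + n/2, β + Σ(xᵢ−μ)²/2).
Σ(xᵢ−μ)² = (-3.24)² + (1.99)² + (-1.28)² + (-1.52)² + (-0.91)² + (-1.86)² + (-5.10)² + (3.19)² + (-3.39)² = 70.3724.
Posterior: Inv-Gamma(6.60 + 9/2, 2.01 + 70.3724/2) = Inv-Gamma(11.10, 37.19620).
Mode = β/(α+1) = 37.19620/12.10 = 3.0741.

3.0741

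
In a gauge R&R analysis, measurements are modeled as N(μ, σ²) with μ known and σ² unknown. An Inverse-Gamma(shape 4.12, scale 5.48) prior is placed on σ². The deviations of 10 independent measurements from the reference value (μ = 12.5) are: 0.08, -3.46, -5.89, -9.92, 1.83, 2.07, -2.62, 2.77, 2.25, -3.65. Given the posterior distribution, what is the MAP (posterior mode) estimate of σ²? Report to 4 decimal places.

9.7131

With known mean μ and an Inverse-Gamma(α, β) prior on σ², the Normal likelihood is conjugate: posterior is Inv-Gamma(α + n/2, β + Σ(xᵢ−μ)²/2).
Σ(xᵢ−μ)² = (0.08)² + (-3.46)² + (-5.89)² + (-9.92)² + (1.83)² + (2.07)² + (-2.62)² + (2.77)² + (2.25)² + (-3.65)² = 185.6326.
Posterior: Inv-Gamma(4.12 + 10/2, 5.48 + 185.6326/2) = Inv-Gamma(9.12, 98.29630).
Mode = β/(α+1) = 98.29630/10.12 = 9.7131.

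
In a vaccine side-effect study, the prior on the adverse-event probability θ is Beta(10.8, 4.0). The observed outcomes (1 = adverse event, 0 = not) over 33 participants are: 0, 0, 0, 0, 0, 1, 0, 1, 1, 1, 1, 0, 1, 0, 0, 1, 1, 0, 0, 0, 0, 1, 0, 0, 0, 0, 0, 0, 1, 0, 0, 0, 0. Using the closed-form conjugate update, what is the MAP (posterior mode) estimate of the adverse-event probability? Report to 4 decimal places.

The Beta prior is conjugate to a Binomial/Bernoulli likelihood; the update adds successes to α and failures to β.
Posterior: Beta(α+k, β+n−k) = Beta(10.8+10, 4.0+23) = Beta(20.8, 27.0).
Mode of Beta(a,b) for a,b>1 is (a−1)/(a+b−2) = 19.8/45.8 = 0.4323.

0.4323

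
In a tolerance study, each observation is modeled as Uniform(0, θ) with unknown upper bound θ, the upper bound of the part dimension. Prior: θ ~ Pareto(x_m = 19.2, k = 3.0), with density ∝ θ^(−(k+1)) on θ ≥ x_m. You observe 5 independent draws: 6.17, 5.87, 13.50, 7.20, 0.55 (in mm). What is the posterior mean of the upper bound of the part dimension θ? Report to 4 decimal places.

A Pareto(scale x_m, shape k) prior on the upper bound θ of Uniform(0, θ) is conjugate: posterior is Pareto(max(x_m, max xᵢ), k + n).
Sample maximum = 13.50; prior scale x_m = 19.2 → posterior scale = max = 19.20.
Posterior shape = 3.0 + 5 = 8.0.
E[θ|data] = k·x_m/(k−1) = 8.0·19.20/7.0 = 21.9429.

21.9429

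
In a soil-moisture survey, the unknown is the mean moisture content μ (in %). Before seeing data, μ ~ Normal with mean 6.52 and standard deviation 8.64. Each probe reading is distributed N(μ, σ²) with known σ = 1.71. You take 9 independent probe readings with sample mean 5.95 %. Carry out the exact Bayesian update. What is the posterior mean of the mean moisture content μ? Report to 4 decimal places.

For Normal data with known variance σ², a Normal(μ₀, σ₀²) prior on μ is conjugate. Posterior precision = 1/σ₀² + n/σ²; posterior mean is the precision-weighted average of μ₀ and x̄.
n·x̄ = 9·5.95 = 53.55.
σ₀² = 8.64² = 74.6496, σ² = 1.71² = 2.9241; σ² + n·σ₀² = 2.9241 + 9·74.6496 = 674.7705.
Posterior mean = (μ₀/σ₀² + n·x̄/σ²)/(1/σ₀² + n/σ²) = (σ²·μ₀ + σ₀²·n·x̄)/(σ² + n·σ₀²) = (2.9241·6.52 + 74.6496·53.55)/674.7705 = 4016.551212/674.7705 = 5.9525.

5.9525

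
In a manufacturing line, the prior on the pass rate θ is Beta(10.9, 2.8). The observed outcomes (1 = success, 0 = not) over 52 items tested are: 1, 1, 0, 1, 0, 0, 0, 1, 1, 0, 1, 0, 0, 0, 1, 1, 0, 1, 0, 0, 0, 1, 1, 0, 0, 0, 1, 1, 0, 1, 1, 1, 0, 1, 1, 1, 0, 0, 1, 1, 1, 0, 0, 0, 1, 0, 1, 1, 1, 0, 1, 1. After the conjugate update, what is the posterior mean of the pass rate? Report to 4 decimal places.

0.5921

The Beta prior is conjugate to a Binomial/Bernoulli likelihood; the update adds successes to α and failures to β.
Posterior: Beta(α+k, β+n−k) = Beta(10.9+28, 2.8+24) = Beta(38.9, 26.8).
Posterior mean = α/(α+β) = 38.9/65.7 = 0.5921.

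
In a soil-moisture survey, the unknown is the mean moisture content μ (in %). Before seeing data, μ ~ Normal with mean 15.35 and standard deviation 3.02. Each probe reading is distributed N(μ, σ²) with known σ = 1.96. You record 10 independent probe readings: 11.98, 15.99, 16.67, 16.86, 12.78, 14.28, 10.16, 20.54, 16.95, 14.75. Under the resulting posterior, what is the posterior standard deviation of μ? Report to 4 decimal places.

For Normal data with known variance σ², a Normal(μ₀, σ₀²) prior on μ is conjugate. Posterior precision = 1/σ₀² + n/σ²; posterior mean is the precision-weighted average of μ₀ and x̄.
σ₀² = 3.02² = 9.1204, σ² = 1.96² = 3.8416; σ² + n·σ₀² = 3.8416 + 10·9.1204 = 95.0456.
Posterior precision = 1/σ₀² + n/σ² = 1/9.1204 + 10/3.8416 = (σ² + n·σ₀²)/(σ₀²σ²) = 95.0456/(9.1204·3.8416); posterior variance σₙ² = σ₀²σ²/(σ² + n·σ₀²) = 9.1204·3.8416/95.0456 = 0.368633.
Posterior SD = √σₙ² = √(9.1204·3.8416/95.0456) = 0.6072.

0.6072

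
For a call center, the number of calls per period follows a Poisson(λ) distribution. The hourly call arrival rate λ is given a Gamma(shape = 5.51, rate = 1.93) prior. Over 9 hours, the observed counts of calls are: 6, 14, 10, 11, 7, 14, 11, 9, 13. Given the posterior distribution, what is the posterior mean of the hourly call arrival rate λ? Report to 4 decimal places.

With a Gamma(shape α, rate β) prior, the Poisson likelihood is conjugate: the posterior is Gamma(α + ΣXᵢ, β + n).
Sum of counts S = 95 over n = 9 hours.
Posterior: Gamma(α+S, β+n) = Gamma(5.51+95, 1.93+9) = Gamma(100.51, 10.93).
Posterior mean = α/β = 100.51/10.93 = 9.1958.

9.1958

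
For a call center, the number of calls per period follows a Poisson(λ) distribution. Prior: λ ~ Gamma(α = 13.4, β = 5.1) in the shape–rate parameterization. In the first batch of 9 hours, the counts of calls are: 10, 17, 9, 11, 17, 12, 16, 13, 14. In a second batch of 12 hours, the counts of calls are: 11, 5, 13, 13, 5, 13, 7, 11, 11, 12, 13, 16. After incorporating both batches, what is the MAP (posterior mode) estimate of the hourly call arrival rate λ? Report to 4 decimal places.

With a Gamma(shape α, rate β) prior, the Poisson likelihood is conjugate: the posterior is Gamma(α + ΣXᵢ, β + n).
Batch 1: sum of counts S = 119 over n = 9 hours.
After batch 1: Gamma(α+S, β+n) = Gamma(13.4+119, 5.1+9) = Gamma(132.4, 14.1).
Batch 2: sum of counts S = 130 over n = 12 hours.
After batch 2: Gamma(α+S, β+n) = Gamma(132.4+130, 14.1+12) = Gamma(262.4, 26.1).
Mode of Gamma(α,β) for α≥1 is (α−1)/β = 261.4/26.1 = 10.0153.

10.0153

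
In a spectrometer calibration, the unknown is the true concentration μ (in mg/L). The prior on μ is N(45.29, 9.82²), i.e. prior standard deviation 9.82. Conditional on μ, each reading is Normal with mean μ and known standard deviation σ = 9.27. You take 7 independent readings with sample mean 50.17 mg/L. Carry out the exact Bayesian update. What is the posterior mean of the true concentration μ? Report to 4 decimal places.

For Normal data with known variance σ², a Normal(μ₀, σ₀²) prior on μ is conjugate. Posterior precision = 1/σ₀² + n/σ²; posterior mean is the precision-weighted average of μ₀ and x̄.
n·x̄ = 7·50.17 = 351.19.
σ₀² = 9.82² = 96.4324, σ² = 9.27² = 85.9329; σ² + n·σ₀² = 85.9329 + 7·96.4324 = 760.9597.
Posterior mean = (μ₀/σ₀² + n·x̄/σ²)/(1/σ₀² + n/σ²) = (σ²·μ₀ + σ₀²·n·x̄)/(σ² + n·σ₀²) = (85.9329·45.29 + 96.4324·351.19)/760.9597 = 37757.995597/760.9597 = 49.6189.

49.6189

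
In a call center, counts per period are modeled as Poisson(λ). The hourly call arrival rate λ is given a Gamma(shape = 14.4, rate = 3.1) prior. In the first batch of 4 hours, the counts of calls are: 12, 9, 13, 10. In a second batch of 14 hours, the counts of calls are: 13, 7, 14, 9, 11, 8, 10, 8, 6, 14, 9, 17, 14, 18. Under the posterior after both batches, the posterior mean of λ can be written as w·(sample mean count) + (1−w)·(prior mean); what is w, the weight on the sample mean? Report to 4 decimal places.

0.8531

With a Gamma(shape α, rate β) prior, the Poisson likelihood is conjugate: the posterior is Gamma(α + ΣXᵢ, β + n).
Total number of hours: n = 4 + 14 = 18.
Posterior mean = (α₀+S)/(β₀+n) = [n/(β₀+n)]·(S/n) + [β₀/(β₀+n)]·(α₀/β₀), so only n and β₀ enter the weight.
Weight on data w = n/(β₀+n) = 18/(3.1+18) = 18/21.1 = 0.8531.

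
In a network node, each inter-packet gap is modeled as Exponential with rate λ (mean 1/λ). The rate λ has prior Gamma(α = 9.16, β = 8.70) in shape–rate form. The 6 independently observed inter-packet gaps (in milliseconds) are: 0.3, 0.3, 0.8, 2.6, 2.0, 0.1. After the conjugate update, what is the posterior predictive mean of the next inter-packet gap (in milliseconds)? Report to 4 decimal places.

With a Gamma(shape α, rate β) prior on the exponential rate λ, the posterior after n observations with total T = Σxᵢ is Gamma(α+n, β+T).
Sum of observations T = 6.1 milliseconds; n = 6.
Posterior: Gamma(9.16+6, 8.70+6.1) = Gamma(15.16, 14.80).
The predictive distribution for the next observation is Lomax; its mean is β/(α−1) = 14.80/14.16 = 1.0452.

1.0452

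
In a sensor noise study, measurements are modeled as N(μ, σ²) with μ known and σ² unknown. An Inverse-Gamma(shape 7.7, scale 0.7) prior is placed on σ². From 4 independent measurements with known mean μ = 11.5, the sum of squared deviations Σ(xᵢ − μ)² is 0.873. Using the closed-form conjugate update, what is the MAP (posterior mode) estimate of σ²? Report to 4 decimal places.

With known mean μ and an Inverse-Gamma(α, β) prior on σ², the Normal likelihood is conjugate: posterior is Inv-Gamma(α + n/2, β + Σ(xᵢ−μ)²/2).
Posterior: Inv-Gamma(7.7 + 4/2, 0.7 + 0.873/2) = Inv-Gamma(9.70, 1.1365).
Mode = β/(α+1) = 1.1365/10.70 = 0.1062.

0.1062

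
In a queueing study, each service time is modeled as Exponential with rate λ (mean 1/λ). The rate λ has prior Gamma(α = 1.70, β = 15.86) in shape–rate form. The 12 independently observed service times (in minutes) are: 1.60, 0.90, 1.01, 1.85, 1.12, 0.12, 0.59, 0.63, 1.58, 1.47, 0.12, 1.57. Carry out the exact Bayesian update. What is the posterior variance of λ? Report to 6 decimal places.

With a Gamma(shape α, rate β) prior on the exponential rate λ, the posterior after n observations with total T = Σxᵢ is Gamma(α+n, β+T).
Sum of observations T = 12.56 minutes; n = 12.
Posterior: Gamma(1.70+12, 15.86+12.56) = Gamma(13.70, 28.42).
Var = α/β² = 0.016962.

0.016962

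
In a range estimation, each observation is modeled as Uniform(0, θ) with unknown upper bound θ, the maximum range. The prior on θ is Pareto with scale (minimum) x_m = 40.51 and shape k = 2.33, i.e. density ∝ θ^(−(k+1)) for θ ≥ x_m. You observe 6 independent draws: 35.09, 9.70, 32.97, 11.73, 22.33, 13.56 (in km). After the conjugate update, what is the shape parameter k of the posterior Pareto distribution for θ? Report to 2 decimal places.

8.33

A Pareto(scale x_m, shape k) prior on the upper bound θ of Uniform(0, θ) is conjugate: posterior is Pareto(max(x_m, max xᵢ), k + n).
Sample maximum = 35.09; prior scale x_m = 40.51 → posterior scale = max = 40.51.
Posterior shape = 2.33 + 6 = 8.33.
Posterior shape k = 8.33.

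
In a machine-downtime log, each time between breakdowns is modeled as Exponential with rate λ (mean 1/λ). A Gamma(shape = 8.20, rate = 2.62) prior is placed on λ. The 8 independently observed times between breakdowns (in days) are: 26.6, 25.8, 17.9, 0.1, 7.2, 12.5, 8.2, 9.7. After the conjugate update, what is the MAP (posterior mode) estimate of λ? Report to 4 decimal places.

0.1374

With a Gamma(shape α, rate β) prior on the exponential rate λ, the posterior after n observations with total T = Σxᵢ is Gamma(α+n, β+T).
Sum of observations T = 108.0 days; n = 8.
Posterior: Gamma(8.20+8, 2.62+108.0) = Gamma(16.20, 110.62).
Mode = (α−1)/β = 0.1374.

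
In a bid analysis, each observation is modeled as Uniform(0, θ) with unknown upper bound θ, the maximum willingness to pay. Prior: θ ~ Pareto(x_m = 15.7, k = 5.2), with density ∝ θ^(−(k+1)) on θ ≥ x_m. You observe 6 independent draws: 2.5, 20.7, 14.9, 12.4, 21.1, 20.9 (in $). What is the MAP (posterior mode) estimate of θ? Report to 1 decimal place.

21.1

A Pareto(scale x_m, shape k) prior on the upper bound θ of Uniform(0, θ) is conjugate: posterior is Pareto(max(x_m, max xᵢ), k + n).
Sample maximum = 21.1; prior scale x_m = 15.7 → posterior scale = max = 21.1.
Posterior shape = 5.2 + 6 = 11.2.
The Pareto density is decreasing on [x_m, ∞), so the mode is x_m = 21.1.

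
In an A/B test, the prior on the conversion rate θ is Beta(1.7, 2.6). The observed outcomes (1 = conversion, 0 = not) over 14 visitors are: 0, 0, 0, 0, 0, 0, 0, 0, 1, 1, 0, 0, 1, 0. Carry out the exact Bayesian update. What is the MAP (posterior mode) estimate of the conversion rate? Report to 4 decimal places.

0.2270

The Beta prior is conjugate to a Binomial/Bernoulli likelihood; the update adds successes to α and failures to β.
Posterior: Beta(α+k, β+n−k) = Beta(1.7+3, 2.6+11) = Beta(4.7, 13.6).
Mode of Beta(a,b) for a,b>1 is (a−1)/(a+b−2) = 3.7/16.3 = 0.2270.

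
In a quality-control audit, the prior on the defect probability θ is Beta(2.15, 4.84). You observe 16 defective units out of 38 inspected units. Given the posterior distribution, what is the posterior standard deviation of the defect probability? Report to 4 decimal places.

The Beta prior is conjugate to a Binomial/Bernoulli likelihood; the update adds successes to α and failures to β.
Posterior: Beta(α+k, β+n−k) = Beta(2.15+16, 4.84+22) = Beta(18.15, 26.84).
Var = αβ/((α+β)²(α+β+1)) = 18.15·26.84/(44.99²·45.99) = 0.00523316; SD = √0.00523316 = 0.0723.

0.0723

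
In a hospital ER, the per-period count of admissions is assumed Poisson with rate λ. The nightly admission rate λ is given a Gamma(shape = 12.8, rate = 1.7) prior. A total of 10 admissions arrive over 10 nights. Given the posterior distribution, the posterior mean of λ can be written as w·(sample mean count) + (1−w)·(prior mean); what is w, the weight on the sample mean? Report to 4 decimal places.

0.8547

With a Gamma(shape α, rate β) prior, the Poisson likelihood is conjugate: the posterior is Gamma(α + ΣXᵢ, β + n).
Posterior mean = (α₀+S)/(β₀+n) = [n/(β₀+n)]·(S/n) + [β₀/(β₀+n)]·(α₀/β₀), so only n and β₀ enter the weight.
Weight on data w = n/(β₀+n) = 10/(1.7+10) = 10/11.7 = 0.8547.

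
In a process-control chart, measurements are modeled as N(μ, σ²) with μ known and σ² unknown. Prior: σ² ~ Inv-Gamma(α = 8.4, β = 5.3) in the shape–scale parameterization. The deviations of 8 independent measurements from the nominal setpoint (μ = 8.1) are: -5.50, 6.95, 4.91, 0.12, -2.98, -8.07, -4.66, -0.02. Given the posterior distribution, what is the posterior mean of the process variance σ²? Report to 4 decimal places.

9.1665

With known mean μ and an Inverse-Gamma(α, β) prior on σ², the Normal likelihood is conjugate: posterior is Inv-Gamma(α + n/2, β + Σ(xᵢ−μ)²/2).
Σ(xᵢ−μ)² = (-5.50)² + (6.95)² + (4.91)² + (0.12)² + (-2.98)² + (-8.07)² + (-4.66)² + (-0.02)² = 198.3963.
Posterior: Inv-Gamma(8.4 + 8/2, 5.3 + 198.3963/2) = Inv-Gamma(12.40, 104.49815).
E[σ²|data] = β/(α−1) = 104.49815/11.40 = 9.1665.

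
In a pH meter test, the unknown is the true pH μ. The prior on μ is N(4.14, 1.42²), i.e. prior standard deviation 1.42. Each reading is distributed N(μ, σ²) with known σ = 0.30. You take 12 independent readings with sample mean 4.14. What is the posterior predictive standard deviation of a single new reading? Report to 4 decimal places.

For Normal data with known variance σ², a Normal(μ₀, σ₀²) prior on μ is conjugate. Posterior precision = 1/σ₀² + n/σ²; posterior mean is the precision-weighted average of μ₀ and x̄.
σ₀² = 1.42² = 2.0164, σ² = 0.30² = 0.09; σ² + n·σ₀² = 0.09 + 12·2.0164 = 24.2868.
Posterior precision = 1/σ₀² + n/σ² = 1/2.0164 + 12/0.09 = (σ² + n·σ₀²)/(σ₀²σ²) = 24.2868/(2.0164·0.09); posterior variance σₙ² = σ₀²σ²/(σ² + n·σ₀²) = 2.0164·0.09/24.2868 = 0.007472.
Predictive variance for one new observation = σₙ² + σ² = 2.0164·0.09/24.2868 + 0.09 = σ²·(σ₀² + 24.2868)/24.2868 = 0.09·26.3032/24.2868 = 0.097472; SD = √(0.09·26.3032/24.2868) = 0.3122.

0.3122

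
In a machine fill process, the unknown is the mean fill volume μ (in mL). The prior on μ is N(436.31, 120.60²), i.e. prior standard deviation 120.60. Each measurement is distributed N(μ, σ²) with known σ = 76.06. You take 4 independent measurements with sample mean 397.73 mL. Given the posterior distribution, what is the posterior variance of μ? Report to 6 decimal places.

For Normal data with known variance σ², a Normal(μ₀, σ₀²) prior on μ is conjugate. Posterior precision = 1/σ₀² + n/σ²; posterior mean is the precision-weighted average of μ₀ and x̄.
σ₀² = 120.60² = 14544.36, σ² = 76.06² = 5785.1236; σ² + n·σ₀² = 5785.1236 + 4·14544.36 = 63962.5636.
Posterior precision = 1/σ₀² + n/σ² = 1/14544.36 + 4/5785.1236 = (σ² + n·σ₀²)/(σ₀²σ²) = 63962.5636/(14544.36·5785.1236); posterior variance σₙ² = σ₀²σ²/(σ² + n·σ₀²) = 14544.36·5785.1236/63962.5636 = 1315.471356.

1315.471356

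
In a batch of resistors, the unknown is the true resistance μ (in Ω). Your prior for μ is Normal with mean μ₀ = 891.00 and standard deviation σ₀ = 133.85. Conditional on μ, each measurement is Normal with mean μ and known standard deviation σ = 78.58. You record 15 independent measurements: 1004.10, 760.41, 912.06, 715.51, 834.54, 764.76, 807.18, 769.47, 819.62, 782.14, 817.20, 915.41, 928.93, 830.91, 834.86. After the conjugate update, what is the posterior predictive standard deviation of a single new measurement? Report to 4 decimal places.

For Normal data with known variance σ², a Normal(μ₀, σ₀²) prior on μ is conjugate. Posterior precision = 1/σ₀² + n/σ²; posterior mean is the precision-weighted average of μ₀ and x̄.
σ₀² = 133.85² = 17915.8225, σ² = 78.58² = 6174.8164; σ² + n·σ₀² = 6174.8164 + 15·17915.8225 = 274912.1539.
Posterior precision = 1/σ₀² + n/σ² = 1/17915.8225 + 15/6174.8164 = (σ² + n·σ₀²)/(σ₀²σ²) = 274912.1539/(17915.8225·6174.8164); posterior variance σₙ² = σ₀²σ²/(σ² + n·σ₀²) = 17915.8225·6174.8164/274912.1539 = 402.408235.
Predictive variance for one new observation = σₙ² + σ² = 17915.8225·6174.8164/274912.1539 + 6174.8164 = σ²·(σ₀² + 274912.1539)/274912.1539 = 6174.8164·292827.9764/274912.1539 = 6577.224635; SD = √(6174.8164·292827.9764/274912.1539) = 81.1001.

81.1001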